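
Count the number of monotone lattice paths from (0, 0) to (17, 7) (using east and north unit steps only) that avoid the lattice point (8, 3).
Number of paths = 228129

Total paths from (0, 0) to (17, 7): C(24, 17) = 346104. Paths through (8, 3): (paths (0, 0) → (8, 3)) × (paths (8, 3) → (17, 7)) = C(11, 8) · C(13, 9) = 165 · 715 = 117975. Avoidance count = 346104 − 117975 = 228129.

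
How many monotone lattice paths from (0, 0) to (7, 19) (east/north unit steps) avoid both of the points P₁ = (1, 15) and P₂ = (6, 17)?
Number of paths = 352607

Inclusion–exclusion. Total paths: C(26, 7) = 657800. Through P₁: C(16, 1)·C(10, 6) = 3360. Through P₂: C(23, 6)·C(3, 1) = 302841. Since P₁ is strictly southwest of P₂, a monotone path through both must visit P₁ then P₂; paths through both = C(16, 1)·C(7, 5)·C(3, 1) = 1008. Avoid both = 657800 − 3360 − 302841 + 1008 = 352607.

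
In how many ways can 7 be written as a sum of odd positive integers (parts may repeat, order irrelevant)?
p_odd(7) = 5

Partitions of 7 using only odd parts 1, 3, 5, …: 7, 5+1+1, 3+3+1, 3+1+1+1+1, 1+1+1+1+1+1+1. There are 5. (Euler: this equals q(7), the number of distinct-part partitions.)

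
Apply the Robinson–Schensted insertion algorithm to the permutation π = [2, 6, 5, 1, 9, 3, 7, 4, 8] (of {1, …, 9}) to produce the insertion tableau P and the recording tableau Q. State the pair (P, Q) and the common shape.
P = [1, 3, 4, 8] / [2, 5, 7] / [6, 9];  Q = [1, 2, 5, 9] / [3, 6, 7] / [4, 8];  common shape = (4, 3, 2)

Row-insert the values π_1, π_2, … into P one at a time, bumping the leftmost entry strictly greater than the inserted value down to the next row. The recording tableau Q records, in position (i, j), the step at which that cell was added to P.
  Insert 2 (step 1): P = [2];  Q = [1]
  Insert 6 (step 2): P = [2, 6];  Q = [1, 2]
  Insert 5 (step 3): P = [2, 5] / [6];  Q = [1, 2] / [3]
  Insert 1 (step 4): P = [1, 5] / [2] / [6];  Q = [1, 2] / [3] / [4]
  Insert 9 (step 5): P = [1, 5, 9] / [2] / [6];  Q = [1, 2, 5] / [3] / [4]
  Insert 3 (step 6): P = [1, 3, 9] / [2, 5] / [6];  Q = [1, 2, 5] / [3, 6] / [4]
  Insert 7 (step 7): P = [1, 3, 7] / [2, 5, 9] / [6];  Q = [1, 2, 5] / [3, 6, 7] / [4]
  Insert 4 (step 8): P = [1, 3, 4] / [2, 5, 7] / [6, 9];  Q = [1, 2, 5] / [3, 6, 7] / [4, 8]
  Insert 8 (step 9): P = [1, 3, 4, 8] / [2, 5, 7] / [6, 9];  Q = [1, 2, 5, 9] / [3, 6, 7] / [4, 8]
Final shape: (4, 3, 2).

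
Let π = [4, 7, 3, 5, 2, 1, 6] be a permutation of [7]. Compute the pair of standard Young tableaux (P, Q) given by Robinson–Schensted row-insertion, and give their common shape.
P = [1, 5, 6] / [2, 7] / [3] / [4];  Q = [1, 2, 7] / [3, 4] / [5] / [6];  common shape = (3, 2, 1, 1)

Row-insert the values π_1, π_2, … into P one at a time, bumping the leftmost entry strictly greater than the inserted value down to the next row. The recording tableau Q records, in position (i, j), the step at which that cell was added to P.
  Insert 4 (step 1): P = [4];  Q = [1]
  Insert 7 (step 2): P = [4, 7];  Q = [1, 2]
  Insert 3 (step 3): P = [3, 7] / [4];  Q = [1, 2] / [3]
  Insert 5 (step 4): P = [3, 5] / [4, 7];  Q = [1, 2] / [3, 4]
  Insert 2 (step 5): P = [2, 5] / [3, 7] / [4];  Q = [1, 2] / [3, 4] / [5]
  Insert 1 (step 6): P = [1, 5] / [2, 7] / [3] / [4];  Q = [1, 2] / [3, 4] / [5] / [6]
  Insert 6 (step 7): P = [1, 5, 6] / [2, 7] / [3] / [4];  Q = [1, 2, 7] / [3, 4] / [5] / [6]
Final shape: (3, 2, 1, 1).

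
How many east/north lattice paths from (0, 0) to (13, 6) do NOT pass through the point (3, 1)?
Number of paths = 15120

Total paths from (0, 0) to (13, 6): C(19, 13) = 27132. Paths through (3, 1): (paths (0, 0) → (3, 1)) × (paths (3, 1) → (13, 6)) = C(4, 3) · C(15, 10) = 4 · 3003 = 12012. Avoidance count = 27132 − 12012 = 15120.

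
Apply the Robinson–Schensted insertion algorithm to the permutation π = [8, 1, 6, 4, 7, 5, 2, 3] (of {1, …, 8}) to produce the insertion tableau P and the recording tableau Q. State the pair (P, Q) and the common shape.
P = [1, 2, 3] / [4, 5] / [6, 7] / [8];  Q = [1, 3, 5] / [2, 6] / [4, 8] / [7];  common shape = (3, 2, 2, 1)

Row-insert the values π_1, π_2, … into P one at a time, bumping the leftmost entry strictly greater than the inserted value down to the next row. The recording tableau Q records, in position (i, j), the step at which that cell was added to P.
  Insert 8 (step 1): P = [8];  Q = [1]
  Insert 1 (step 2): P = [1] / [8];  Q = [1] / [2]
  Insert 6 (step 3): P = [1, 6] / [8];  Q = [1, 3] / [2]
  Insert 4 (step 4): P = [1, 4] / [6] / [8];  Q = [1, 3] / [2] / [4]
  Insert 7 (step 5): P = [1, 4, 7] / [6] / [8];  Q = [1, 3, 5] / [2] / [4]
  Insert 5 (step 6): P = [1, 4, 5] / [6, 7] / [8];  Q = [1, 3, 5] / [2, 6] / [4]
  Insert 2 (step 7): P = [1, 2, 5] / [4, 7] / [6] / [8];  Q = [1, 3, 5] / [2, 6] / [4] / [7]
  Insert 3 (step 8): P = [1, 2, 3] / [4, 5] / [6, 7] / [8];  Q = [1, 3, 5] / [2, 6] / [4, 8] / [7]
Final shape: (3, 2, 2, 1).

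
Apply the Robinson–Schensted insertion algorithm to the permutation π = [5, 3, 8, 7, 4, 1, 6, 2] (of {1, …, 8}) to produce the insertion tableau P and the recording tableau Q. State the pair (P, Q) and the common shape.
P = [1, 2, 6] / [3, 4] / [5, 7] / [8];  Q = [1, 3, 7] / [2, 4] / [5, 8] / [6];  common shape = (3, 2, 2, 1)

Row-insert the values π_1, π_2, … into P one at a time, bumping the leftmost entry strictly greater than the inserted value down to the next row. The recording tableau Q records, in position (i, j), the step at which that cell was added to P.
  Insert 5 (step 1): P = [5];  Q = [1]
  Insert 3 (step 2): P = [3] / [5];  Q = [1] / [2]
  Insert 8 (step 3): P = [3, 8] / [5];  Q = [1, 3] / [2]
  Insert 7 (step 4): P = [3, 7] / [5, 8];  Q = [1, 3] / [2, 4]
  Insert 4 (step 5): P = [3, 4] / [5, 7] / [8];  Q = [1, 3] / [2, 4] / [5]
  Insert 1 (step 6): P = [1, 4] / [3, 7] / [5] / [8];  Q = [1, 3] / [2, 4] / [5] / [6]
  Insert 6 (step 7): P = [1, 4, 6] / [3, 7] / [5] / [8];  Q = [1, 3, 7] / [2, 4] / [5] / [6]
  Insert 2 (step 8): P = [1, 2, 6] / [3, 4] / [5, 7] / [8];  Q = [1, 3, 7] / [2, 4] / [5, 8] / [6]
Final shape: (3, 2, 2, 1).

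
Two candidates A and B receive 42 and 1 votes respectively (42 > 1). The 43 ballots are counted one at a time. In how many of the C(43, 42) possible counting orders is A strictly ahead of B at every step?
Strict-lead orderings = 41

Total orderings of the 43 votes with 42 for A: C(43, 42) = 43. By the Bertrand ballot formula (Cycle Lemma / reflection principle), the number of orderings in which A is strictly ahead of B throughout is (p − q)/(p + q) · C(p + q, p) = (42 − 1)/(42 + 1) · 43 = 41.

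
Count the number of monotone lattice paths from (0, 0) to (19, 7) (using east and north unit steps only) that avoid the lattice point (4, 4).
Number of paths = 600680

Total paths from (0, 0) to (19, 7): C(26, 19) = 657800. Paths through (4, 4): (paths (0, 0) → (4, 4)) × (paths (4, 4) → (19, 7)) = C(8, 4) · C(18, 15) = 70 · 816 = 57120. Avoidance count = 657800 − 57120 = 600680.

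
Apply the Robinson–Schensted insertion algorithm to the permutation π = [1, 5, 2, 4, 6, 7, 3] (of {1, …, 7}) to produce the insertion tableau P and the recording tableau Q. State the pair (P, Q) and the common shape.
P = [1, 2, 3, 6, 7] / [4] / [5];  Q = [1, 2, 4, 5, 6] / [3] / [7];  common shape = (5, 1, 1)

Row-insert the values π_1, π_2, … into P one at a time, bumping the leftmost entry strictly greater than the inserted value down to the next row. The recording tableau Q records, in position (i, j), the step at which that cell was added to P.
  Insert 1 (step 1): P = [1];  Q = [1]
  Insert 5 (step 2): P = [1, 5];  Q = [1, 2]
  Insert 2 (step 3): P = [1, 2] / [5];  Q = [1, 2] / [3]
  Insert 4 (step 4): P = [1, 2, 4] / [5];  Q = [1, 2, 4] / [3]
  Insert 6 (step 5): P = [1, 2, 4, 6] / [5];  Q = [1, 2, 4, 5] / [3]
  Insert 7 (step 6): P = [1, 2, 4, 6, 7] / [5];  Q = [1, 2, 4, 5, 6] / [3]
  Insert 3 (step 7): P = [1, 2, 3, 6, 7] / [4] / [5];  Q = [1, 2, 4, 5, 6] / [3] / [7]
Final shape: (5, 1, 1).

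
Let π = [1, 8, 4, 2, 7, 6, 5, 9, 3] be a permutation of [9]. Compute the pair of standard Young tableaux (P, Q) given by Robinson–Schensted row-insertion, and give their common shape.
P = [1, 2, 3, 9] / [4, 5] / [6] / [7] / [8];  Q = [1, 2, 5, 8] / [3, 6] / [4] / [7] / [9];  common shape = (4, 2, 1, 1, 1)

Row-insert the values π_1, π_2, … into P one at a time, bumping the leftmost entry strictly greater than the inserted value down to the next row. The recording tableau Q records, in position (i, j), the step at which that cell was added to P.
  Insert 1 (step 1): P = [1];  Q = [1]
  Insert 8 (step 2): P = [1, 8];  Q = [1, 2]
  Insert 4 (step 3): P = [1, 4] / [8];  Q = [1, 2] / [3]
  Insert 2 (step 4): P = [1, 2] / [4] / [8];  Q = [1, 2] / [3] / [4]
  Insert 7 (step 5): P = [1, 2, 7] / [4] / [8];  Q = [1, 2, 5] / [3] / [4]
  Insert 6 (step 6): P = [1, 2, 6] / [4, 7] / [8];  Q = [1, 2, 5] / [3, 6] / [4]
  Insert 5 (step 7): P = [1, 2, 5] / [4, 6] / [7] / [8];  Q = [1, 2, 5] / [3, 6] / [4] / [7]
  Insert 9 (step 8): P = [1, 2, 5, 9] / [4, 6] / [7] / [8];  Q = [1, 2, 5, 8] / [3, 6] / [4] / [7]
  Insert 3 (step 9): P = [1, 2, 3, 9] / [4, 5] / [6] / [7] / [8];  Q = [1, 2, 5, 8] / [3, 6] / [4] / [7] / [9]
Final shape: (4, 2, 1, 1, 1).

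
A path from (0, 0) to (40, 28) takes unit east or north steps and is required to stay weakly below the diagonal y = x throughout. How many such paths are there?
Number of paths = 3161051053161657656

By the reflection principle (André's argument), the number of monotone paths to (40, 28) with n ≤ m that never go above y = x is C(68, 40) − C(68, 41) = 9969468706125227992 − 6808417652963570336 = 3161051053161657656.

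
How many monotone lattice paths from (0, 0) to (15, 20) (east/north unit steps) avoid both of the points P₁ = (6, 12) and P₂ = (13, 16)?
Number of paths = 1870585395

Inclusion–exclusion. Total paths: C(35, 15) = 3247943160. Through P₁: C(18, 6)·C(17, 9) = 451290840. Through P₂: C(29, 13)·C(6, 2) = 1017958725. Since P₁ is strictly southwest of P₂, a monotone path through both must visit P₁ then P₂; paths through both = C(18, 6)·C(11, 7)·C(6, 2) = 91891800. Avoid both = 3247943160 − 451290840 − 1017958725 + 91891800 = 1870585395.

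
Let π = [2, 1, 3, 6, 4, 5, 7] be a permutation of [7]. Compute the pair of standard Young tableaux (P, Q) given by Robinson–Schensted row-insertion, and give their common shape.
P = [1, 3, 4, 5, 7] / [2, 6];  Q = [1, 3, 4, 6, 7] / [2, 5];  common shape = (5, 2)

Row-insert the values π_1, π_2, … into P one at a time, bumping the leftmost entry strictly greater than the inserted value down to the next row. The recording tableau Q records, in position (i, j), the step at which that cell was added to P.
  Insert 2 (step 1): P = [2];  Q = [1]
  Insert 1 (step 2): P = [1] / [2];  Q = [1] / [2]
  Insert 3 (step 3): P = [1, 3] / [2];  Q = [1, 3] / [2]
  Insert 6 (step 4): P = [1, 3, 6] / [2];  Q = [1, 3, 4] / [2]
  Insert 4 (step 5): P = [1, 3, 4] / [2, 6];  Q = [1, 3, 4] / [2, 5]
  Insert 5 (step 6): P = [1, 3, 4, 5] / [2, 6];  Q = [1, 3, 4, 6] / [2, 5]
  Insert 7 (step 7): P = [1, 3, 4, 5, 7] / [2, 6];  Q = [1, 3, 4, 6, 7] / [2, 5]
Final shape: (5, 2).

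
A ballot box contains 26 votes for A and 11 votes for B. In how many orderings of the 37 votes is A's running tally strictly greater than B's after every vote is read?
Strict-lead orderings = 346618440

Total orderings of the 37 votes with 26 for A: C(37, 26) = 854992152. By the Bertrand ballot formula (Cycle Lemma / reflection principle), the number of orderings in which A is strictly ahead of B throughout is (p − q)/(p + q) · C(p + q, p) = (26 − 11)/(26 + 11) · 854992152 = 346618440.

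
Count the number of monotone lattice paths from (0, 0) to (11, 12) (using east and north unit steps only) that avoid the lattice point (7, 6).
Number of paths = 991718

Total paths from (0, 0) to (11, 12): C(23, 11) = 1352078. Paths through (7, 6): (paths (0, 0) → (7, 6)) × (paths (7, 6) → (11, 12)) = C(13, 7) · C(10, 4) = 1716 · 210 = 360360. Avoidance count = 1352078 − 360360 = 991718.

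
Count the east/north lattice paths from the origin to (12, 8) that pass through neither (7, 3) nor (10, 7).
Number of paths = 49986

Inclusion–exclusion. Total paths: C(20, 12) = 125970. Through P₁: C(10, 7)·C(10, 5) = 30240. Through P₂: C(17, 10)·C(3, 2) = 58344. Since P₁ is strictly southwest of P₂, a monotone path through both must visit P₁ then P₂; paths through both = C(10, 7)·C(7, 3)·C(3, 2) = 12600. Avoid both = 125970 − 30240 − 58344 + 12600 = 49986.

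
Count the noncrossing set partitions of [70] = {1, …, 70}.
C_70 = 1321422108420282270489942177190229544600

These noncrossing partitions are counted by the Catalan number C_n = (1/(n + 1)) · C(2n, n). For n = 70: C_70 = (1/71) · C(140, 70) = 93820969697840041204785894580506297666600/71 = 1321422108420282270489942177190229544600.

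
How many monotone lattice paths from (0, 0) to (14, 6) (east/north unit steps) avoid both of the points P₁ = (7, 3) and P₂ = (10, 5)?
Number of paths = 15345

Inclusion–exclusion. Total paths: C(20, 14) = 38760. Through P₁: C(10, 7)·C(10, 7) = 14400. Through P₂: C(15, 10)·C(5, 4) = 15015. Since P₁ is strictly southwest of P₂, a monotone path through both must visit P₁ then P₂; paths through both = C(10, 7)·C(5, 3)·C(5, 4) = 6000. Avoid both = 38760 − 14400 − 15015 + 6000 = 15345.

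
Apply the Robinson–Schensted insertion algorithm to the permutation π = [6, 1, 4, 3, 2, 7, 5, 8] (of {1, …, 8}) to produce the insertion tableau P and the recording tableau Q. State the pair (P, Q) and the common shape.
P = [1, 2, 5, 8] / [3, 7] / [4] / [6];  Q = [1, 3, 6, 8] / [2, 7] / [4] / [5];  common shape = (4, 2, 1, 1)

Row-insert the values π_1, π_2, … into P one at a time, bumping the leftmost entry strictly greater than the inserted value down to the next row. The recording tableau Q records, in position (i, j), the step at which that cell was added to P.
  Insert 6 (step 1): P = [6];  Q = [1]
  Insert 1 (step 2): P = [1] / [6];  Q = [1] / [2]
  Insert 4 (step 3): P = [1, 4] / [6];  Q = [1, 3] / [2]
  Insert 3 (step 4): P = [1, 3] / [4] / [6];  Q = [1, 3] / [2] / [4]
  Insert 2 (step 5): P = [1, 2] / [3] / [4] / [6];  Q = [1, 3] / [2] / [4] / [5]
  Insert 7 (step 6): P = [1, 2, 7] / [3] / [4] / [6];  Q = [1, 3, 6] / [2] / [4] / [5]
  Insert 5 (step 7): P = [1, 2, 5] / [3, 7] / [4] / [6];  Q = [1, 3, 6] / [2, 7] / [4] / [5]
  Insert 8 (step 8): P = [1, 2, 5, 8] / [3, 7] / [4] / [6];  Q = [1, 3, 6, 8] / [2, 7] / [4] / [5]
Final shape: (4, 2, 1, 1).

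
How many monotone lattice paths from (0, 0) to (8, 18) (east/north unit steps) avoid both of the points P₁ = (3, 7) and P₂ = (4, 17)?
Number of paths = 1014790

Inclusion–exclusion. Total paths: C(26, 8) = 1562275. Through P₁: C(10, 3)·C(16, 5) = 524160. Through P₂: C(21, 4)·C(5, 4) = 29925. Since P₁ is strictly southwest of P₂, a monotone path through both must visit P₁ then P₂; paths through both = C(10, 3)·C(11, 1)·C(5, 4) = 6600. Avoid both = 1562275 − 524160 − 29925 + 6600 = 1014790.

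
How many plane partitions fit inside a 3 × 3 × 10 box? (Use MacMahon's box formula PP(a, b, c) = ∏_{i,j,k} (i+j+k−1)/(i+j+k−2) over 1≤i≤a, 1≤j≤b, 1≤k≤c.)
PP(3, 3, 10) = 1184183

Evaluate the triple product over i = 1..3, j = 1..3, k = 1..10. The factors are (2/1) · (3/2) · (4/3) · (5/4) · (6/5) · (7/6) · (8/7) · (9/8) · … (90 factors total). The numerators and denominators telescope so the product is an integer; carrying out the multiplication exactly gives PP(3, 3, 10) = 1184183.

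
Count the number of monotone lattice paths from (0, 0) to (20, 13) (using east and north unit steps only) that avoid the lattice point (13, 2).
Number of paths = 569824920

Total paths from (0, 0) to (20, 13): C(33, 20) = 573166440. Paths through (13, 2): (paths (0, 0) → (13, 2)) × (paths (13, 2) → (20, 13)) = C(15, 13) · C(18, 7) = 105 · 31824 = 3341520. Avoidance count = 573166440 − 3341520 = 569824920.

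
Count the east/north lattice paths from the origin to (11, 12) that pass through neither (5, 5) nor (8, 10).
Number of paths = 623186

Inclusion–exclusion. Total paths: C(23, 11) = 1352078. Through P₁: C(10, 5)·C(13, 6) = 432432. Through P₂: C(18, 8)·C(5, 3) = 437580. Since P₁ is strictly southwest of P₂, a monotone path through both must visit P₁ then P₂; paths through both = C(10, 5)·C(8, 3)·C(5, 3) = 141120. Avoid both = 1352078 − 432432 − 437580 + 141120 = 623186.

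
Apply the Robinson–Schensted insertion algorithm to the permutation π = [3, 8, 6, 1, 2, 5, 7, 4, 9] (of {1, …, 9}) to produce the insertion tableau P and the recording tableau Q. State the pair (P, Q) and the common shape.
P = [1, 2, 4, 7, 9] / [3, 5] / [6] / [8];  Q = [1, 2, 6, 7, 9] / [3, 5] / [4] / [8];  common shape = (5, 2, 1, 1)

Row-insert the values π_1, π_2, … into P one at a time, bumping the leftmost entry strictly greater than the inserted value down to the next row. The recording tableau Q records, in position (i, j), the step at which that cell was added to P.
  Insert 3 (step 1): P = [3];  Q = [1]
  Insert 8 (step 2): P = [3, 8];  Q = [1, 2]
  Insert 6 (step 3): P = [3, 6] / [8];  Q = [1, 2] / [3]
  Insert 1 (step 4): P = [1, 6] / [3] / [8];  Q = [1, 2] / [3] / [4]
  Insert 2 (step 5): P = [1, 2] / [3, 6] / [8];  Q = [1, 2] / [3, 5] / [4]
  Insert 5 (step 6): P = [1, 2, 5] / [3, 6] / [8];  Q = [1, 2, 6] / [3, 5] / [4]
  Insert 7 (step 7): P = [1, 2, 5, 7] / [3, 6] / [8];  Q = [1, 2, 6, 7] / [3, 5] / [4]
  Insert 4 (step 8): P = [1, 2, 4, 7] / [3, 5] / [6] / [8];  Q = [1, 2, 6, 7] / [3, 5] / [4] / [8]
  Insert 9 (step 9): P = [1, 2, 4, 7, 9] / [3, 5] / [6] / [8];  Q = [1, 2, 6, 7, 9] / [3, 5] / [4] / [8]
Final shape: (5, 2, 1, 1).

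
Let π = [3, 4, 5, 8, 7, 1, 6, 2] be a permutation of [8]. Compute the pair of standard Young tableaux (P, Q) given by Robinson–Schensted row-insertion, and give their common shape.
P = [1, 2, 5, 6] / [3, 4] / [7] / [8];  Q = [1, 2, 3, 4] / [5, 7] / [6] / [8];  common shape = (4, 2, 1, 1)

Row-insert the values π_1, π_2, … into P one at a time, bumping the leftmost entry strictly greater than the inserted value down to the next row. The recording tableau Q records, in position (i, j), the step at which that cell was added to P.
  Insert 3 (step 1): P = [3];  Q = [1]
  Insert 4 (step 2): P = [3, 4];  Q = [1, 2]
  Insert 5 (step 3): P = [3, 4, 5];  Q = [1, 2, 3]
  Insert 8 (step 4): P = [3, 4, 5, 8];  Q = [1, 2, 3, 4]
  Insert 7 (step 5): P = [3, 4, 5, 7] / [8];  Q = [1, 2, 3, 4] / [5]
  Insert 1 (step 6): P = [1, 4, 5, 7] / [3] / [8];  Q = [1, 2, 3, 4] / [5] / [6]
  Insert 6 (step 7): P = [1, 4, 5, 6] / [3, 7] / [8];  Q = [1, 2, 3, 4] / [5, 7] / [6]
  Insert 2 (step 8): P = [1, 2, 5, 6] / [3, 4] / [7] / [8];  Q = [1, 2, 3, 4] / [5, 7] / [6] / [8]
Final shape: (4, 2, 1, 1).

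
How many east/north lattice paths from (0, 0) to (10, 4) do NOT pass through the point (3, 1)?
Number of paths = 521

Total paths from (0, 0) to (10, 4): C(14, 10) = 1001. Paths through (3, 1): (paths (0, 0) → (3, 1)) × (paths (3, 1) → (10, 4)) = C(4, 3) · C(10, 7) = 4 · 120 = 480. Avoidance count = 1001 − 480 = 521.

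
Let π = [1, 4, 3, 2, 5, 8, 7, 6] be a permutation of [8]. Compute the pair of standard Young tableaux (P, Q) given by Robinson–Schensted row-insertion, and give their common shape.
P = [1, 2, 5, 6] / [3, 7] / [4, 8];  Q = [1, 2, 5, 6] / [3, 7] / [4, 8];  common shape = (4, 2, 2)

Row-insert the values π_1, π_2, … into P one at a time, bumping the leftmost entry strictly greater than the inserted value down to the next row. The recording tableau Q records, in position (i, j), the step at which that cell was added to P.
  Insert 1 (step 1): P = [1];  Q = [1]
  Insert 4 (step 2): P = [1, 4];  Q = [1, 2]
  Insert 3 (step 3): P = [1, 3] / [4];  Q = [1, 2] / [3]
  Insert 2 (step 4): P = [1, 2] / [3] / [4];  Q = [1, 2] / [3] / [4]
  Insert 5 (step 5): P = [1, 2, 5] / [3] / [4];  Q = [1, 2, 5] / [3] / [4]
  Insert 8 (step 6): P = [1, 2, 5, 8] / [3] / [4];  Q = [1, 2, 5, 6] / [3] / [4]
  Insert 7 (step 7): P = [1, 2, 5, 7] / [3, 8] / [4];  Q = [1, 2, 5, 6] / [3, 7] / [4]
  Insert 6 (step 8): P = [1, 2, 5, 6] / [3, 7] / [4, 8];  Q = [1, 2, 5, 6] / [3, 7] / [4, 8]
Final shape: (4, 2, 2).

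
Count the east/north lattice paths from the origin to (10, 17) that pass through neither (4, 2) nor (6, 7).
Number of paths = 6219924

Inclusion–exclusion. Total paths: C(27, 10) = 8436285. Through P₁: C(6, 4)·C(21, 6) = 813960. Through P₂: C(13, 6)·C(14, 4) = 1717716. Since P₁ is strictly southwest of P₂, a monotone path through both must visit P₁ then P₂; paths through both = C(6, 4)·C(7, 2)·C(14, 4) = 315315. Avoid both = 8436285 − 813960 − 1717716 + 315315 = 6219924.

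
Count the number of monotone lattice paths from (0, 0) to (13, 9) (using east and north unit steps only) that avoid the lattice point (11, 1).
Number of paths = 496880

Total paths from (0, 0) to (13, 9): C(22, 13) = 497420. Paths through (11, 1): (paths (0, 0) → (11, 1)) × (paths (11, 1) → (13, 9)) = C(12, 11) · C(10, 2) = 12 · 45 = 540. Avoidance count = 497420 − 540 = 496880.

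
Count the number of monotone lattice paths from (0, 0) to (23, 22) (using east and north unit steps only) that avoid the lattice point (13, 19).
Number of paths = 4017366514200

Total paths from (0, 0) to (23, 22): C(45, 23) = 4116715363800. Paths through (13, 19): (paths (0, 0) → (13, 19)) × (paths (13, 19) → (23, 22)) = C(32, 13) · C(13, 10) = 347373600 · 286 = 99348849600. Avoidance count = 4116715363800 − 99348849600 = 4017366514200.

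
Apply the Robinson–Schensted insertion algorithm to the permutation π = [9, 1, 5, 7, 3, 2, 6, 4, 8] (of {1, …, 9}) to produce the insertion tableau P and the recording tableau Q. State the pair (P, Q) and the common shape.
P = [1, 2, 4, 8] / [3, 6] / [5, 7] / [9];  Q = [1, 3, 4, 9] / [2, 7] / [5, 8] / [6];  common shape = (4, 2, 2, 1)

Row-insert the values π_1, π_2, … into P one at a time, bumping the leftmost entry strictly greater than the inserted value down to the next row. The recording tableau Q records, in position (i, j), the step at which that cell was added to P.
  Insert 9 (step 1): P = [9];  Q = [1]
  Insert 1 (step 2): P = [1] / [9];  Q = [1] / [2]
  Insert 5 (step 3): P = [1, 5] / [9];  Q = [1, 3] / [2]
  Insert 7 (step 4): P = [1, 5, 7] / [9];  Q = [1, 3, 4] / [2]
  Insert 3 (step 5): P = [1, 3, 7] / [5] / [9];  Q = [1, 3, 4] / [2] / [5]
  Insert 2 (step 6): P = [1, 2, 7] / [3] / [5] / [9];  Q = [1, 3, 4] / [2] / [5] / [6]
  Insert 6 (step 7): P = [1, 2, 6] / [3, 7] / [5] / [9];  Q = [1, 3, 4] / [2, 7] / [5] / [6]
  Insert 4 (step 8): P = [1, 2, 4] / [3, 6] / [5, 7] / [9];  Q = [1, 3, 4] / [2, 7] / [5, 8] / [6]
  Insert 8 (step 9): P = [1, 2, 4, 8] / [3, 6] / [5, 7] / [9];  Q = [1, 3, 4, 9] / [2, 7] / [5, 8] / [6]
Final shape: (4, 2, 2, 1).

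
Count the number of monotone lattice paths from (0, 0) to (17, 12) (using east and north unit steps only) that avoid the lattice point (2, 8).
Number of paths = 51721515

Total paths from (0, 0) to (17, 12): C(29, 17) = 51895935. Paths through (2, 8): (paths (0, 0) → (2, 8)) × (paths (2, 8) → (17, 12)) = C(10, 2) · C(19, 15) = 45 · 3876 = 174420. Avoidance count = 51895935 − 174420 = 51721515.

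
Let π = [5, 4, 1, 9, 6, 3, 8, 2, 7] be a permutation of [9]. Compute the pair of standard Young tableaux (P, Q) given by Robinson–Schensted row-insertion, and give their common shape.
P = [1, 2, 7] / [3, 6, 8] / [4, 9] / [5];  Q = [1, 4, 7] / [2, 5, 9] / [3, 6] / [8];  common shape = (3, 3, 2, 1)

Row-insert the values π_1, π_2, … into P one at a time, bumping the leftmost entry strictly greater than the inserted value down to the next row. The recording tableau Q records, in position (i, j), the step at which that cell was added to P.
  Insert 5 (step 1): P = [5];  Q = [1]
  Insert 4 (step 2): P = [4] / [5];  Q = [1] / [2]
  Insert 1 (step 3): P = [1] / [4] / [5];  Q = [1] / [2] / [3]
  Insert 9 (step 4): P = [1, 9] / [4] / [5];  Q = [1, 4] / [2] / [3]
  Insert 6 (step 5): P = [1, 6] / [4, 9] / [5];  Q = [1, 4] / [2, 5] / [3]
  Insert 3 (step 6): P = [1, 3] / [4, 6] / [5, 9];  Q = [1, 4] / [2, 5] / [3, 6]
  Insert 8 (step 7): P = [1, 3, 8] / [4, 6] / [5, 9];  Q = [1, 4, 7] / [2, 5] / [3, 6]
  Insert 2 (step 8): P = [1, 2, 8] / [3, 6] / [4, 9] / [5];  Q = [1, 4, 7] / [2, 5] / [3, 6] / [8]
  Insert 7 (step 9): P = [1, 2, 7] / [3, 6, 8] / [4, 9] / [5];  Q = [1, 4, 7] / [2, 5, 9] / [3, 6] / [8]
Final shape: (3, 3, 2, 1).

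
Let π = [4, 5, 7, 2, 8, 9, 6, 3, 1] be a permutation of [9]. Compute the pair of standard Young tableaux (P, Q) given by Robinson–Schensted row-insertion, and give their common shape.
P = [1, 3, 6, 8, 9] / [2, 5] / [4] / [7];  Q = [1, 2, 3, 5, 6] / [4, 7] / [8] / [9];  common shape = (5, 2, 1, 1)

Row-insert the values π_1, π_2, … into P one at a time, bumping the leftmost entry strictly greater than the inserted value down to the next row. The recording tableau Q records, in position (i, j), the step at which that cell was added to P.
  Insert 4 (step 1): P = [4];  Q = [1]
  Insert 5 (step 2): P = [4, 5];  Q = [1, 2]
  Insert 7 (step 3): P = [4, 5, 7];  Q = [1, 2, 3]
  Insert 2 (step 4): P = [2, 5, 7] / [4];  Q = [1, 2, 3] / [4]
  Insert 8 (step 5): P = [2, 5, 7, 8] / [4];  Q = [1, 2, 3, 5] / [4]
  Insert 9 (step 6): P = [2, 5, 7, 8, 9] / [4];  Q = [1, 2, 3, 5, 6] / [4]
  Insert 6 (step 7): P = [2, 5, 6, 8, 9] / [4, 7];  Q = [1, 2, 3, 5, 6] / [4, 7]
  Insert 3 (step 8): P = [2, 3, 6, 8, 9] / [4, 5] / [7];  Q = [1, 2, 3, 5, 6] / [4, 7] / [8]
  Insert 1 (step 9): P = [1, 3, 6, 8, 9] / [2, 5] / [4] / [7];  Q = [1, 2, 3, 5, 6] / [4, 7] / [8] / [9]
Final shape: (5, 2, 1, 1).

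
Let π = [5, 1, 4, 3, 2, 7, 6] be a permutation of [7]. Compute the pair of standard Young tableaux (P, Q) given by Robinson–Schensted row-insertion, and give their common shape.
P = [1, 2, 6] / [3, 7] / [4] / [5];  Q = [1, 3, 6] / [2, 7] / [4] / [5];  common shape = (3, 2, 1, 1)

Row-insert the values π_1, π_2, … into P one at a time, bumping the leftmost entry strictly greater than the inserted value down to the next row. The recording tableau Q records, in position (i, j), the step at which that cell was added to P.
  Insert 5 (step 1): P = [5];  Q = [1]
  Insert 1 (step 2): P = [1] / [5];  Q = [1] / [2]
  Insert 4 (step 3): P = [1, 4] / [5];  Q = [1, 3] / [2]
  Insert 3 (step 4): P = [1, 3] / [4] / [5];  Q = [1, 3] / [2] / [4]
  Insert 2 (step 5): P = [1, 2] / [3] / [4] / [5];  Q = [1, 3] / [2] / [4] / [5]
  Insert 7 (step 6): P = [1, 2, 7] / [3] / [4] / [5];  Q = [1, 3, 6] / [2] / [4] / [5]
  Insert 6 (step 7): P = [1, 2, 6] / [3, 7] / [4] / [5];  Q = [1, 3, 6] / [2, 7] / [4] / [5]
Final shape: (3, 2, 1, 1).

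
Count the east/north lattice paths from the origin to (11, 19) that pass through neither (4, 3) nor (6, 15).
Number of paths = 39610851

Inclusion–exclusion. Total paths: C(30, 11) = 54627300. Through P₁: C(7, 4)·C(23, 7) = 8580495. Through P₂: C(21, 6)·C(9, 5) = 6837264. Since P₁ is strictly southwest of P₂, a monotone path through both must visit P₁ then P₂; paths through both = C(7, 4)·C(14, 2)·C(9, 5) = 401310. Avoid both = 54627300 − 8580495 − 6837264 + 401310 = 39610851.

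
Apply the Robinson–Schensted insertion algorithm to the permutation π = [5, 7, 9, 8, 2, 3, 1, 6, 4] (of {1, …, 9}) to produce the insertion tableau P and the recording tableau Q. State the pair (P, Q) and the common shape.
P = [1, 3, 4] / [2, 6, 8] / [5, 7] / [9];  Q = [1, 2, 3] / [4, 6, 8] / [5, 9] / [7];  common shape = (3, 3, 2, 1)

Row-insert the values π_1, π_2, … into P one at a time, bumping the leftmost entry strictly greater than the inserted value down to the next row. The recording tableau Q records, in position (i, j), the step at which that cell was added to P.
  Insert 5 (step 1): P = [5];  Q = [1]
  Insert 7 (step 2): P = [5, 7];  Q = [1, 2]
  Insert 9 (step 3): P = [5, 7, 9];  Q = [1, 2, 3]
  Insert 8 (step 4): P = [5, 7, 8] / [9];  Q = [1, 2, 3] / [4]
  Insert 2 (step 5): P = [2, 7, 8] / [5] / [9];  Q = [1, 2, 3] / [4] / [5]
  Insert 3 (step 6): P = [2, 3, 8] / [5, 7] / [9];  Q = [1, 2, 3] / [4, 6] / [5]
  Insert 1 (step 7): P = [1, 3, 8] / [2, 7] / [5] / [9];  Q = [1, 2, 3] / [4, 6] / [5] / [7]
  Insert 6 (step 8): P = [1, 3, 6] / [2, 7, 8] / [5] / [9];  Q = [1, 2, 3] / [4, 6, 8] / [5] / [7]
  Insert 4 (step 9): P = [1, 3, 4] / [2, 6, 8] / [5, 7] / [9];  Q = [1, 2, 3] / [4, 6, 8] / [5, 9] / [7]
Final shape: (3, 3, 2, 1).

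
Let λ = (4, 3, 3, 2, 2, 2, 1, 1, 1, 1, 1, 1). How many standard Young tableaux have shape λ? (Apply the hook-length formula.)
# SYT of shape (4, 3, 3, 2, 2, 2, 1, 1, 1, 1, 1, 1) = 80432814

Hook-length formula: f^λ = n! / Π hook(c), product over all cells c of the Young diagram. For λ = (4, 3, 3, 2, 2, 2, 1, 1, 1, 1, 1, 1), n = 22 boxes. Hook lengths by row (left-to-right, top-to-bottom): [15, 8, 4, 1]; [13, 6, 2]; [12, 5, 1]; [10, 3]; [9, 2]; [8, 1]; [6]; [5]; [4]; [3]; [2]; [1]. Product of hooks = 13974405120000. So f^λ = 22! / 13974405120000 = 1124000727777607680000 / 13974405120000 = 80432814.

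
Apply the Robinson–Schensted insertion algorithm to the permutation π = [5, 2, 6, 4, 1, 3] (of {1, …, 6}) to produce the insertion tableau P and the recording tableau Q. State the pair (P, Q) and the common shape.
P = [1, 3] / [2, 4] / [5, 6];  Q = [1, 3] / [2, 4] / [5, 6];  common shape = (2, 2, 2)

Row-insert the values π_1, π_2, … into P one at a time, bumping the leftmost entry strictly greater than the inserted value down to the next row. The recording tableau Q records, in position (i, j), the step at which that cell was added to P.
  Insert 5 (step 1): P = [5];  Q = [1]
  Insert 2 (step 2): P = [2] / [5];  Q = [1] / [2]
  Insert 6 (step 3): P = [2, 6] / [5];  Q = [1, 3] / [2]
  Insert 4 (step 4): P = [2, 4] / [5, 6];  Q = [1, 3] / [2, 4]
  Insert 1 (step 5): P = [1, 4] / [2, 6] / [5];  Q = [1, 3] / [2, 4] / [5]
  Insert 3 (step 6): P = [1, 3] / [2, 4] / [5, 6];  Q = [1, 3] / [2, 4] / [5, 6]
Final shape: (2, 2, 2).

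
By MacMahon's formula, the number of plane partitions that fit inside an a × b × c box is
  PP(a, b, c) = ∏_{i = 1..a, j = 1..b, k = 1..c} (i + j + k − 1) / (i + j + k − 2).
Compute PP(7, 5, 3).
PP(7, 5, 3) = 16195608

Evaluate the triple product over i = 1..7, j = 1..5, k = 1..3. The factors are (2/1) · (3/2) · (4/3) · (3/2) · (4/3) · (5/4) · (4/3) · (5/4) · … (105 factors total). The numerators and denominators telescope so the product is an integer; carrying out the multiplication exactly gives PP(7, 5, 3) = 16195608.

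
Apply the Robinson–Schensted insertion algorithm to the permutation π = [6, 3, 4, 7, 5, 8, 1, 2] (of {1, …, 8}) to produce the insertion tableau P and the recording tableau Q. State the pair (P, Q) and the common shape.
P = [1, 2, 5, 8] / [3, 4] / [6, 7];  Q = [1, 3, 4, 6] / [2, 5] / [7, 8];  common shape = (4, 2, 2)

Row-insert the values π_1, π_2, … into P one at a time, bumping the leftmost entry strictly greater than the inserted value down to the next row. The recording tableau Q records, in position (i, j), the step at which that cell was added to P.
  Insert 6 (step 1): P = [6];  Q = [1]
  Insert 3 (step 2): P = [3] / [6];  Q = [1] / [2]
  Insert 4 (step 3): P = [3, 4] / [6];  Q = [1, 3] / [2]
  Insert 7 (step 4): P = [3, 4, 7] / [6];  Q = [1, 3, 4] / [2]
  Insert 5 (step 5): P = [3, 4, 5] / [6, 7];  Q = [1, 3, 4] / [2, 5]
  Insert 8 (step 6): P = [3, 4, 5, 8] / [6, 7];  Q = [1, 3, 4, 6] / [2, 5]
  Insert 1 (step 7): P = [1, 4, 5, 8] / [3, 7] / [6];  Q = [1, 3, 4, 6] / [2, 5] / [7]
  Insert 2 (step 8): P = [1, 2, 5, 8] / [3, 4] / [6, 7];  Q = [1, 3, 4, 6] / [2, 5] / [7, 8]
Final shape: (4, 2, 2).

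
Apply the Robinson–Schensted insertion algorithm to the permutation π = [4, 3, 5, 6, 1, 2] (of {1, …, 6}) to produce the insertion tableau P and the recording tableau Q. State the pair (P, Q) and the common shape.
P = [1, 2, 6] / [3, 5] / [4];  Q = [1, 3, 4] / [2, 6] / [5];  common shape = (3, 2, 1)

Row-insert the values π_1, π_2, … into P one at a time, bumping the leftmost entry strictly greater than the inserted value down to the next row. The recording tableau Q records, in position (i, j), the step at which that cell was added to P.
  Insert 4 (step 1): P = [4];  Q = [1]
  Insert 3 (step 2): P = [3] / [4];  Q = [1] / [2]
  Insert 5 (step 3): P = [3, 5] / [4];  Q = [1, 3] / [2]
  Insert 6 (step 4): P = [3, 5, 6] / [4];  Q = [1, 3, 4] / [2]
  Insert 1 (step 5): P = [1, 5, 6] / [3] / [4];  Q = [1, 3, 4] / [2] / [5]
  Insert 2 (step 6): P = [1, 2, 6] / [3, 5] / [4];  Q = [1, 3, 4] / [2, 6] / [5]
Final shape: (3, 2, 1).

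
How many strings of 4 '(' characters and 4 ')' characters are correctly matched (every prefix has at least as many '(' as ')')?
C_4 = 14

These balanced parentheses are counted by the Catalan number C_n = (1/(n + 1)) · C(2n, n). For n = 4: C_4 = (1/5) · C(8, 4) = 70/5 = 14.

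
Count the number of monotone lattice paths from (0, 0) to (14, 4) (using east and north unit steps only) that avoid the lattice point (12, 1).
Number of paths = 2930

Total paths from (0, 0) to (14, 4): C(18, 14) = 3060. Paths through (12, 1): (paths (0, 0) → (12, 1)) × (paths (12, 1) → (14, 4)) = C(13, 12) · C(5, 2) = 13 · 10 = 130. Avoidance count = 3060 − 130 = 2930.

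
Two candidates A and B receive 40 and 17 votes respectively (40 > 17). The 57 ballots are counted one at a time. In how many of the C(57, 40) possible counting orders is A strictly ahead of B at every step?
Strict-lead orderings = 56348581901535

Total orderings of the 57 votes with 40 for A: C(57, 40) = 139646485582065. By the Bertrand ballot formula (Cycle Lemma / reflection principle), the number of orderings in which A is strictly ahead of B throughout is (p − q)/(p + q) · C(p + q, p) = (40 − 17)/(40 + 17) · 139646485582065 = 56348581901535.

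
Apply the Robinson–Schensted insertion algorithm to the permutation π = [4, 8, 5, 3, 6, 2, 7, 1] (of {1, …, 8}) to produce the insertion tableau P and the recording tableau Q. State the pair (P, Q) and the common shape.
P = [1, 5, 6, 7] / [2] / [3] / [4] / [8];  Q = [1, 2, 5, 7] / [3] / [4] / [6] / [8];  common shape = (4, 1, 1, 1, 1)

Row-insert the values π_1, π_2, … into P one at a time, bumping the leftmost entry strictly greater than the inserted value down to the next row. The recording tableau Q records, in position (i, j), the step at which that cell was added to P.
  Insert 4 (step 1): P = [4];  Q = [1]
  Insert 8 (step 2): P = [4, 8];  Q = [1, 2]
  Insert 5 (step 3): P = [4, 5] / [8];  Q = [1, 2] / [3]
  Insert 3 (step 4): P = [3, 5] / [4] / [8];  Q = [1, 2] / [3] / [4]
  Insert 6 (step 5): P = [3, 5, 6] / [4] / [8];  Q = [1, 2, 5] / [3] / [4]
  Insert 2 (step 6): P = [2, 5, 6] / [3] / [4] / [8];  Q = [1, 2, 5] / [3] / [4] / [6]
  Insert 7 (step 7): P = [2, 5, 6, 7] / [3] / [4] / [8];  Q = [1, 2, 5, 7] / [3] / [4] / [6]
  Insert 1 (step 8): P = [1, 5, 6, 7] / [2] / [3] / [4] / [8];  Q = [1, 2, 5, 7] / [3] / [4] / [6] / [8]
Final shape: (4, 1, 1, 1, 1).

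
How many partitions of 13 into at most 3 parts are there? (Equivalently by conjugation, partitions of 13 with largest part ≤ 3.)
p(13, parts ≤ 3) = 21

Partitions of 13 with all parts ≤ 3: 3+3+3+3+1, 3+3+3+2+2, 3+3+3+2+1+1, 3+3+3+1+1+1+1, 3+3+2+2+2+1, 3+3+2+2+1+1+1, 3+3+2+1+1+1+1+1, 3+3+1+1+1+1+1+1+1, 3+2+2+2+2+2, 3+2+2+2+2+1+1, 3+2+2+2+1+1+1+1, 3+2+2+1+1+1+1+1+1, 3+2+1+1+1+1+1+1+1+1, 3+1+1+1+1+1+1+1+1+1+1, 2+2+2+2+2+2+1, 2+2+2+2+2+1+1+1, 2+2+2+2+1+1+1+1+1, 2+2+2+1+1+1+1+1+1+1, 2+2+1+1+1+1+1+1+1+1+1, 2+1+1+1+1+1+1+1+1+1+1+1, 1+1+1+1+1+1+1+1+1+1+1+1+1. Count = 21.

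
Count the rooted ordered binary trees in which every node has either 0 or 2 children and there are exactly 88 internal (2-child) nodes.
C_88 = 64633260585762914370496637486146181462681535261000

These full binary trees are counted by the Catalan number C_n = (1/(n + 1)) · C(2n, n). For n = 88: C_88 = (1/89) · C(176, 88) = 5752360192132899378974200736267010150178656638229000/89 = 64633260585762914370496637486146181462681535261000.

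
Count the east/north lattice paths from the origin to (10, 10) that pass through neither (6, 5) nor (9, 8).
Number of paths = 81334

Inclusion–exclusion. Total paths: C(20, 10) = 184756. Through P₁: C(11, 6)·C(9, 4) = 58212. Through P₂: C(17, 9)·C(3, 1) = 72930. Since P₁ is strictly southwest of P₂, a monotone path through both must visit P₁ then P₂; paths through both = C(11, 6)·C(6, 3)·C(3, 1) = 27720. Avoid both = 184756 − 58212 − 72930 + 27720 = 81334.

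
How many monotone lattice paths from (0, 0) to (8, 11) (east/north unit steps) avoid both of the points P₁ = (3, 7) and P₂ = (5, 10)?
Number of paths = 53250

Inclusion–exclusion. Total paths: C(19, 8) = 75582. Through P₁: C(10, 3)·C(9, 5) = 15120. Through P₂: C(15, 5)·C(4, 3) = 12012. Since P₁ is strictly southwest of P₂, a monotone path through both must visit P₁ then P₂; paths through both = C(10, 3)·C(5, 2)·C(4, 3) = 4800. Avoid both = 75582 − 15120 − 12012 + 4800 = 53250.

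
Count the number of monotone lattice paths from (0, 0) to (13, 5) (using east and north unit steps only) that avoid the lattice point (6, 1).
Number of paths = 6258

Total paths from (0, 0) to (13, 5): C(18, 13) = 8568. Paths through (6, 1): (paths (0, 0) → (6, 1)) × (paths (6, 1) → (13, 5)) = C(7, 6) · C(11, 7) = 7 · 330 = 2310. Avoidance count = 8568 − 2310 = 6258.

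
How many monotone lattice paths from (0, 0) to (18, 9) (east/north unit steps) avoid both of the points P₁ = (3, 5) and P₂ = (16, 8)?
Number of paths = 2357436

Inclusion–exclusion. Total paths: C(27, 18) = 4686825. Through P₁: C(8, 3)·C(19, 15) = 217056. Through P₂: C(24, 16)·C(3, 2) = 2206413. Since P₁ is strictly southwest of P₂, a monotone path through both must visit P₁ then P₂; paths through both = C(8, 3)·C(16, 13)·C(3, 2) = 94080. Avoid both = 4686825 − 217056 − 2206413 + 94080 = 2357436.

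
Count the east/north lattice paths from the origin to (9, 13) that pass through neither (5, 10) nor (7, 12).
Number of paths = 295205

Inclusion–exclusion. Total paths: C(22, 9) = 497420. Through P₁: C(15, 5)·C(7, 4) = 105105. Through P₂: C(19, 7)·C(3, 2) = 151164. Since P₁ is strictly southwest of P₂, a monotone path through both must visit P₁ then P₂; paths through both = C(15, 5)·C(4, 2)·C(3, 2) = 54054. Avoid both = 497420 − 105105 − 151164 + 54054 = 295205.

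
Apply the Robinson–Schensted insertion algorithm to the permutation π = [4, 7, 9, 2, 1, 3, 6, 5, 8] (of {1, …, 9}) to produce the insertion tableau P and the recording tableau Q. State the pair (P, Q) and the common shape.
P = [1, 3, 5, 8] / [2, 6, 9] / [4, 7];  Q = [1, 2, 3, 9] / [4, 6, 7] / [5, 8];  common shape = (4, 3, 2)

Row-insert the values π_1, π_2, … into P one at a time, bumping the leftmost entry strictly greater than the inserted value down to the next row. The recording tableau Q records, in position (i, j), the step at which that cell was added to P.
  Insert 4 (step 1): P = [4];  Q = [1]
  Insert 7 (step 2): P = [4, 7];  Q = [1, 2]
  Insert 9 (step 3): P = [4, 7, 9];  Q = [1, 2, 3]
  Insert 2 (step 4): P = [2, 7, 9] / [4];  Q = [1, 2, 3] / [4]
  Insert 1 (step 5): P = [1, 7, 9] / [2] / [4];  Q = [1, 2, 3] / [4] / [5]
  Insert 3 (step 6): P = [1, 3, 9] / [2, 7] / [4];  Q = [1, 2, 3] / [4, 6] / [5]
  Insert 6 (step 7): P = [1, 3, 6] / [2, 7, 9] / [4];  Q = [1, 2, 3] / [4, 6, 7] / [5]
  Insert 5 (step 8): P = [1, 3, 5] / [2, 6, 9] / [4, 7];  Q = [1, 2, 3] / [4, 6, 7] / [5, 8]
  Insert 8 (step 9): P = [1, 3, 5, 8] / [2, 6, 9] / [4, 7];  Q = [1, 2, 3, 9] / [4, 6, 7] / [5, 8]
Final shape: (4, 3, 2).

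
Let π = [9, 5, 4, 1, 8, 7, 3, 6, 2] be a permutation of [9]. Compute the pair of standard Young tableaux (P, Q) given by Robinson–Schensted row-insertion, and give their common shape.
P = [1, 2, 6] / [3, 7] / [4, 8] / [5] / [9];  Q = [1, 5, 8] / [2, 6] / [3, 7] / [4] / [9];  common shape = (3, 2, 2, 1, 1)

Row-insert the values π_1, π_2, … into P one at a time, bumping the leftmost entry strictly greater than the inserted value down to the next row. The recording tableau Q records, in position (i, j), the step at which that cell was added to P.
  Insert 9 (step 1): P = [9];  Q = [1]
  Insert 5 (step 2): P = [5] / [9];  Q = [1] / [2]
  Insert 4 (step 3): P = [4] / [5] / [9];  Q = [1] / [2] / [3]
  Insert 1 (step 4): P = [1] / [4] / [5] / [9];  Q = [1] / [2] / [3] / [4]
  Insert 8 (step 5): P = [1, 8] / [4] / [5] / [9];  Q = [1, 5] / [2] / [3] / [4]
  Insert 7 (step 6): P = [1, 7] / [4, 8] / [5] / [9];  Q = [1, 5] / [2, 6] / [3] / [4]
  Insert 3 (step 7): P = [1, 3] / [4, 7] / [5, 8] / [9];  Q = [1, 5] / [2, 6] / [3, 7] / [4]
  Insert 6 (step 8): P = [1, 3, 6] / [4, 7] / [5, 8] / [9];  Q = [1, 5, 8] / [2, 6] / [3, 7] / [4]
  Insert 2 (step 9): P = [1, 2, 6] / [3, 7] / [4, 8] / [5] / [9];  Q = [1, 5, 8] / [2, 6] / [3, 7] / [4] / [9]
Final shape: (3, 2, 2, 1, 1).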